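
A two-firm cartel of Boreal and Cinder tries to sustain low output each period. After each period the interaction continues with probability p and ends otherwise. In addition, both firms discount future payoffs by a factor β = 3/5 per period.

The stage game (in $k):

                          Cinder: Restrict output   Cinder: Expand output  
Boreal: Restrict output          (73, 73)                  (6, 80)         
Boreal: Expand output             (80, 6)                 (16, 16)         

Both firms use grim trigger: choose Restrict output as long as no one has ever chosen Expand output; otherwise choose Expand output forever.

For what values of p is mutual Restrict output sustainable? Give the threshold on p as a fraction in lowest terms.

Expected continuation weight on next period's payoff is β·p = 3/5·p, which plays the role of the discount factor.
Cooperation requires 3/5·p ≥ (80−73)/(80−16) = 7/64, hence p ≥ 35/192.

35/192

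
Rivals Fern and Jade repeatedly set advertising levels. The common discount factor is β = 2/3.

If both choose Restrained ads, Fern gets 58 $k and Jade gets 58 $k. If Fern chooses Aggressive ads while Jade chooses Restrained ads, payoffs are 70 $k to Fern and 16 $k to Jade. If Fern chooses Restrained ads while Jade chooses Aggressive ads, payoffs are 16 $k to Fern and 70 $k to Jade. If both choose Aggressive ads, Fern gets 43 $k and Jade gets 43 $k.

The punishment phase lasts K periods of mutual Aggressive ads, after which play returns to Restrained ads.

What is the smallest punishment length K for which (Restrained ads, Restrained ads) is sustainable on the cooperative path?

2

Need Σ_{k=1}^{K} β^k ≥ (70−58)/(58−43) = 0.8000 at β = 2/3.
At K = 1 the sum is 0.6667 < 0.8000; at K = 2 it is 1.1111 ≥ 0.8000.
So the minimum punishment length is K = 2.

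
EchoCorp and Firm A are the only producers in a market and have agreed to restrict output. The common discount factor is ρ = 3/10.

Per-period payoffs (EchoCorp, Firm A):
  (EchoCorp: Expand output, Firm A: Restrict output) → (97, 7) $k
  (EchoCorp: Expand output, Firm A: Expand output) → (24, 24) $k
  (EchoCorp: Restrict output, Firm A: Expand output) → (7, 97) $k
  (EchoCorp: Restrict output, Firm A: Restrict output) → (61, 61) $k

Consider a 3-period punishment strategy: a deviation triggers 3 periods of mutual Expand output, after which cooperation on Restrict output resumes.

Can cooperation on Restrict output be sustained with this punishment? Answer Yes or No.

A one-shot deviation gives 97 now, then 24 for 3 periods, then back to 61.
Gain from deviating: (97−61) today; loss: (61−24) in each of the next 3 periods.
No-deviation condition: (61−24)(ρ+…+ρ^3) ≥ 97−61, i.e. ρ+…+ρ^3 ≥ 36/37.
At ρ = 3/10: ρ+…+ρ^3 = 0.4170 < 0.9730.
So cooperation is not sustainable.

No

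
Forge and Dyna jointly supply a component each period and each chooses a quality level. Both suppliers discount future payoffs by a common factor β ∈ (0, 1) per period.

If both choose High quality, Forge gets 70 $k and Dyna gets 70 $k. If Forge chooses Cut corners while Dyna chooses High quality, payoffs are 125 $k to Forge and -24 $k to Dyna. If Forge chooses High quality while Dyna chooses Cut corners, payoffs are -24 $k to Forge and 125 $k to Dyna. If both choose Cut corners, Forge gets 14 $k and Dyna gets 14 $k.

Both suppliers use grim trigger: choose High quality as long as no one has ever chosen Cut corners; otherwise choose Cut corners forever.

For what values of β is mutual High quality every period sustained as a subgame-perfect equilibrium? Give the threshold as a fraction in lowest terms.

Cooperation forever yields 70 each period: 70/(1−β).
Deviating yields 125 once, then 14 forever: 125 + 14β/(1−β).
No profitable deviation requires 70/(1−β) ≥ 125 + 14β/(1−β).
Multiplying by (1−β): 70 ≥ 125(1−β) + 14β = 125 − 111β.
So 111β ≥ 55, i.e. β ≥ 55/111.

55/111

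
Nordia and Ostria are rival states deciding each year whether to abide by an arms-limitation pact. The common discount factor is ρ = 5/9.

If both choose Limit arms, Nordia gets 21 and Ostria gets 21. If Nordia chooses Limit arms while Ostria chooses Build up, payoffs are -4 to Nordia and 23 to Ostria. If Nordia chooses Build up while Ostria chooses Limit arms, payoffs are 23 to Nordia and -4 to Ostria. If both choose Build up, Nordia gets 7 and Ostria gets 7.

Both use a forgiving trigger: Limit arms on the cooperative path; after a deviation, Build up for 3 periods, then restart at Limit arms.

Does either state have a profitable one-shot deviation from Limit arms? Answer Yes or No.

No

IC: ρ+…+ρ^3 ≥ (23−21)/(21−7) = 1/7.
At ρ = 5/9: partial sum = 1.0357 ≥ 0.1429. Cooperation sustainable.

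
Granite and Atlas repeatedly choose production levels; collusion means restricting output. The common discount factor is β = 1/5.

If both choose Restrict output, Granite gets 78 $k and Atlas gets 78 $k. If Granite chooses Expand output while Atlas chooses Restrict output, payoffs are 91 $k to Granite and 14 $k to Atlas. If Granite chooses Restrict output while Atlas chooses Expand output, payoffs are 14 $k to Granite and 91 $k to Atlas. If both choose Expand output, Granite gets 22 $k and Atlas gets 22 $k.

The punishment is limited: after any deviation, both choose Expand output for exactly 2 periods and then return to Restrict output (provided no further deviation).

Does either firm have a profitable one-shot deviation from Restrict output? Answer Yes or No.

A one-shot deviation gives 91 now, then 22 for 2 periods, then back to 78.
Gain from deviating: (91−78) today; loss: (78−22) in each of the next 2 periods.
No-deviation condition: (78−22)(β+…+β^2) ≥ 91−78, i.e. β+…+β^2 ≥ 13/56.
At β = 1/5: β+…+β^2 = 0.2400 ≥ 0.2321.
So cooperation is sustainable.

No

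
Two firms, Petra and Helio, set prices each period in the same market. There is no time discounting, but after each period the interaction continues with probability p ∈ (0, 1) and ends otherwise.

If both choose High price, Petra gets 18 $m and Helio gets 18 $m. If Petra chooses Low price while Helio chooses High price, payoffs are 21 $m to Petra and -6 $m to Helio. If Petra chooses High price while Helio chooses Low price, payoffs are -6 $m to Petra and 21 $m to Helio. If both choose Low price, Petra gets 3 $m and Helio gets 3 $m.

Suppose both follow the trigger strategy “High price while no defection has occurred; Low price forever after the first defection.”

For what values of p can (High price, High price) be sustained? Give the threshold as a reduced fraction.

With no time discounting, the continuation probability p plays the role of the discount factor.
Grim-trigger IC: 18/(1−p) ≥ 21 + 3p/(1−p) ⇒ p ≥ (21−18)/(21−3) = 1/6.

1/6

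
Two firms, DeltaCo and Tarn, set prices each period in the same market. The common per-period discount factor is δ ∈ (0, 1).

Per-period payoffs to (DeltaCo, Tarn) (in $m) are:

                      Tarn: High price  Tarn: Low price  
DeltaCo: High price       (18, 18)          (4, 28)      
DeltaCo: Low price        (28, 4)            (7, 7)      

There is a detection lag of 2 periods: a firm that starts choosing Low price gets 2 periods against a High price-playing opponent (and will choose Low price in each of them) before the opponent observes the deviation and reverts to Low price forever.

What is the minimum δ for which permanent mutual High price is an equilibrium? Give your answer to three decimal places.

0.690

Deviating for the 2 undetected periods gains 28−18 = 10 per period over cooperation, then loses 18−7 = 11 per period forever once punishment starts.
Gain: 10(1 + δ + … + δ^1); loss: 11·δ^2/(1−δ).
No profitable deviation ⇔ 10(1−δ^2) ≤ 11·δ^2, i.e. δ^2 ≥ 10/(10+11) = 10/21.
Hence δ ≥ (10/21)^(1/2) ≈ 0.690.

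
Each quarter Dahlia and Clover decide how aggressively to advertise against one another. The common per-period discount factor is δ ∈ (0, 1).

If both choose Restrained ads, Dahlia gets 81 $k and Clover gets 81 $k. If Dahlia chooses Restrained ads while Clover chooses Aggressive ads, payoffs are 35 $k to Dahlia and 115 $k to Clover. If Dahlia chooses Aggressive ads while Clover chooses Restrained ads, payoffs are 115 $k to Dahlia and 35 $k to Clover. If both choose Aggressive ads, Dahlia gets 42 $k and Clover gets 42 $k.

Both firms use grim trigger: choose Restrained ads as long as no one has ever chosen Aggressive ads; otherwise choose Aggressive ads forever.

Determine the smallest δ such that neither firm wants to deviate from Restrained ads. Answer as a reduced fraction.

Under grim trigger the critical discount factor is (T−C)/(T−P) with T = 115, C = 81, P = 42.
δ* = (115−81)/(115−42) = 34/73.

34/73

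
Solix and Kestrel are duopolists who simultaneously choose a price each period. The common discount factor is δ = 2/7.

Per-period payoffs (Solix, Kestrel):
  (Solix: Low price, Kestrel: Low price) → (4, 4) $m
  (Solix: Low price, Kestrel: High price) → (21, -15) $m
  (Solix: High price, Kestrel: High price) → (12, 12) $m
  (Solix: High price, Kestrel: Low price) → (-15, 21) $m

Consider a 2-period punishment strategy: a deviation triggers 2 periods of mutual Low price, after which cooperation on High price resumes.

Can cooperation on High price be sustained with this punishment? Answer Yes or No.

A one-shot deviation gives 21 now, then 4 for 2 periods, then back to 12.
Gain from deviating: (21−12) today; loss: (12−4) in each of the next 2 periods.
No-deviation condition: (12−4)(δ+…+δ^2) ≥ 21−12, i.e. δ+…+δ^2 ≥ 9/8.
At δ = 2/7: δ+…+δ^2 = 0.3673 < 1.1250.
So cooperation is not sustainable.

No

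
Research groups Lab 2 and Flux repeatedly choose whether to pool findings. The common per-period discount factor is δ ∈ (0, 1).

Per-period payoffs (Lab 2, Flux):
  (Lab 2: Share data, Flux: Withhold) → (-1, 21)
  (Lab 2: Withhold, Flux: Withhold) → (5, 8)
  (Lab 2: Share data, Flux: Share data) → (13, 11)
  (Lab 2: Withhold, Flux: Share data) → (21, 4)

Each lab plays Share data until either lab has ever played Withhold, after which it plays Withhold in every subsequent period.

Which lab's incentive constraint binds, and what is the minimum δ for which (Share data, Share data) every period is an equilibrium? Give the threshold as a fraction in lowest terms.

Lab 2: cooperation gives 13 each period; deviation gives 21 once then 5 forever.
  13/(1−δ) ≥ 21 + 5δ/(1−δ) ⇒ δ ≥ 8/16 = 1/2.
Flux: cooperation gives 11 each period; deviation gives 21 once then 8 forever.
  δ ≥ 10/13.
Both must hold, so the binding constraint is Flux's: δ ≥ 10/13.

Flux; δ ≥ 10/13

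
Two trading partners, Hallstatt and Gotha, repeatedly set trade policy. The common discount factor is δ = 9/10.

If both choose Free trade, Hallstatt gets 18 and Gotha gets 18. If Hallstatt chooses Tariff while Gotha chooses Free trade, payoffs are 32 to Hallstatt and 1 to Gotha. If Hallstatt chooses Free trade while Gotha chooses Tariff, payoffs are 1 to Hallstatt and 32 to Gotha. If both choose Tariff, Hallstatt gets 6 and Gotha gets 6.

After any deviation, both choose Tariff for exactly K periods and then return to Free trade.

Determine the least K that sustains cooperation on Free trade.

2

IC: δ(1−δ^K)/(1−δ) ≥ (32−18)/(18−6) = 7/6.
With δ = 9/10: need 1 − δ^K ≥ 7/6·(1−9/10)/(9/10), i.e. δ^K ≤ 0.8704.
Since (9/10)^1 = 0.9000 and (9/10)^2 = 0.8100, the smallest such K is 2.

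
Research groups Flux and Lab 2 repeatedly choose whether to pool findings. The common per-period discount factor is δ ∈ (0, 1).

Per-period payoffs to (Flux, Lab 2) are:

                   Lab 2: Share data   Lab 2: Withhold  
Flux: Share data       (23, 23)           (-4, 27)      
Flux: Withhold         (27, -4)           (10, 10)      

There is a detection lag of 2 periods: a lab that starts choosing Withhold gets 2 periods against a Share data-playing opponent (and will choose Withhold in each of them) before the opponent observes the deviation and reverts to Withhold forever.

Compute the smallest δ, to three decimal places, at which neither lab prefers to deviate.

0.485

The best deviation is to choose Withhold for all 2 undetected periods, earning 27 each, then 10 forever once detected.
Deviation value: 27(1−δ^2)/(1−δ) + 10δ^2/(1−δ); cooperation value: 23/(1−δ).
IC: 23 ≥ 27(1−δ^2) + 10δ^2 = 27 − 17δ^2.
So δ^2 ≥ 4/17, giving δ ≥ (4/17)^(1/2) ≈ 0.485.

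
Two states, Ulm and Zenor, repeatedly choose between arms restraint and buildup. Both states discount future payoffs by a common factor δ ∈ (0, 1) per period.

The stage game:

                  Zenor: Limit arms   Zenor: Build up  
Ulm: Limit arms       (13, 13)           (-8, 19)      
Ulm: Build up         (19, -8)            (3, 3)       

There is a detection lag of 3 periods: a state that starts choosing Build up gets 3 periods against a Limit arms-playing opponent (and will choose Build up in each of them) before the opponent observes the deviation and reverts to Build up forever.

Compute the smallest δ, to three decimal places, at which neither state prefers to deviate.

0.721

The best deviation is to choose Build up for all 3 undetected periods, earning 19 each, then 3 forever once detected.
Deviation value: 19(1−δ^3)/(1−δ) + 3δ^3/(1−δ); cooperation value: 13/(1−δ).
IC: 13 ≥ 19(1−δ^3) + 3δ^3 = 19 − 16δ^3.
So δ^3 ≥ 6/16 = 3/8, giving δ ≥ (3/8)^(1/3) ≈ 0.721.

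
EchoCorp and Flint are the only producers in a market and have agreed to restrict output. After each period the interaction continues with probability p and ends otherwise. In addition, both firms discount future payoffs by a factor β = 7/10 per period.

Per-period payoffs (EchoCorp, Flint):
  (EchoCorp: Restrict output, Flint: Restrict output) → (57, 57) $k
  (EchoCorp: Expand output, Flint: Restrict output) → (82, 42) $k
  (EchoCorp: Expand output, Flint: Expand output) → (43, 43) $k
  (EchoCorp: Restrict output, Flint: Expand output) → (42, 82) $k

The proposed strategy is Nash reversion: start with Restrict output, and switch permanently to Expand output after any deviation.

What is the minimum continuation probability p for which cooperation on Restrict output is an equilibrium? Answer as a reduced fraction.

250/273

Expected continuation weight on next period's payoff is β·p = 7/10·p, which plays the role of the discount factor.
Cooperation requires 7/10·p ≥ (82−57)/(82−43) = 25/39, hence p ≥ 250/273.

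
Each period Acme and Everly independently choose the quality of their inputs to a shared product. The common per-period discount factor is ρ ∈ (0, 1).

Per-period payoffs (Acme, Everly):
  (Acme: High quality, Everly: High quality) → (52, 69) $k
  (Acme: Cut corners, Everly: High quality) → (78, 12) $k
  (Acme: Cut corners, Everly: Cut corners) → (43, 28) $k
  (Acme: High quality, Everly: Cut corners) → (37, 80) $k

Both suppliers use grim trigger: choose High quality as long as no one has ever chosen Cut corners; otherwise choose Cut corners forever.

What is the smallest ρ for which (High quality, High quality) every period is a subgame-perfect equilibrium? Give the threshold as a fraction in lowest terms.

Acme's threshold: (78−52)/(78−43) = 26/35.
Everly's threshold: (80−69)/(80−28) = 11/52.
26/35 > 11/52, so Acme binds and ρ* = 26/35.

26/35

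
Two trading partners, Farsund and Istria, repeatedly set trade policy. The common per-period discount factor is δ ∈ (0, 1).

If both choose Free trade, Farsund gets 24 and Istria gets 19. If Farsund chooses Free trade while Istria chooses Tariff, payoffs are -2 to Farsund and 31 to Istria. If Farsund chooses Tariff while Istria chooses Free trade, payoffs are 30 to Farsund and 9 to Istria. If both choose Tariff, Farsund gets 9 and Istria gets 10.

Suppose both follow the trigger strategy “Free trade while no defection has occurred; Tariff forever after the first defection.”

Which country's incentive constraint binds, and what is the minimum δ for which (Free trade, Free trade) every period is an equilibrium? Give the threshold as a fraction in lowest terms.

Istria; δ ≥ 4/7

Farsund's threshold: (30−24)/(30−9) = 2/7.
Istria's threshold: (31−19)/(31−10) = 4/7.
2/7 < 4/7, so Istria binds and δ* = 4/7.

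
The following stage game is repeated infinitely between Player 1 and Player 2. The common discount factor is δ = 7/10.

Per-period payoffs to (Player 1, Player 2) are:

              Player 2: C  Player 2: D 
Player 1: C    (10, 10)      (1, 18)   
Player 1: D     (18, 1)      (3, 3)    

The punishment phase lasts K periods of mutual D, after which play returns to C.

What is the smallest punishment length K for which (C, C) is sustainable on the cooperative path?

2

Need Σ_{k=1}^{K} δ^k ≥ (18−10)/(10−3) = 1.1429 at δ = 7/10.
At K = 1 the sum is 0.7000 < 1.1429; at K = 2 it is 1.1900 ≥ 1.1429.
So the minimum punishment length is K = 2.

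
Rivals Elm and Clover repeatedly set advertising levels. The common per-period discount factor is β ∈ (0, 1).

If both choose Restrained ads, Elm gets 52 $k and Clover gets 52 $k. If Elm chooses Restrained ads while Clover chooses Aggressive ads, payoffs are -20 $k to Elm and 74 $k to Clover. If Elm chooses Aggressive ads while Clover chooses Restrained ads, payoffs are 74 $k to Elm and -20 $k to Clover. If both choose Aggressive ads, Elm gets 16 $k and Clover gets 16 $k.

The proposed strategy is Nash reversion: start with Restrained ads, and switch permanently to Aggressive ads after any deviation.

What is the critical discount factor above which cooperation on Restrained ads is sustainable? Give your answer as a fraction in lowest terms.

Under grim trigger the critical discount factor is (T−C)/(T−P) with T = 74, C = 52, P = 16.
β* = (74−52)/(74−16) = 22/58 = 11/29.

11/29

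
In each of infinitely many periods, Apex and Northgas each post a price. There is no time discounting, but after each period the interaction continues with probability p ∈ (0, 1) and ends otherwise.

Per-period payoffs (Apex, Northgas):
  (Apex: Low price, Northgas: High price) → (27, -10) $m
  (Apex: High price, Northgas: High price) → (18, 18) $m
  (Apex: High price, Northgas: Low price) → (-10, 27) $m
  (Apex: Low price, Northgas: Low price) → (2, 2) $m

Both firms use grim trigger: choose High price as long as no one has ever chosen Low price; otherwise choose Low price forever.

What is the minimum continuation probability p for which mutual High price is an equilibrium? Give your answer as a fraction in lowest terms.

Expected cooperation value is 18 + p·18 + p²·18 + … = 18/(1−p); deviation gives 27 + p·2/(1−p).
18 ≥ 27(1−p) + 2p ⇒ 25p ≥ 9 ⇒ p ≥ 9/25.

9/25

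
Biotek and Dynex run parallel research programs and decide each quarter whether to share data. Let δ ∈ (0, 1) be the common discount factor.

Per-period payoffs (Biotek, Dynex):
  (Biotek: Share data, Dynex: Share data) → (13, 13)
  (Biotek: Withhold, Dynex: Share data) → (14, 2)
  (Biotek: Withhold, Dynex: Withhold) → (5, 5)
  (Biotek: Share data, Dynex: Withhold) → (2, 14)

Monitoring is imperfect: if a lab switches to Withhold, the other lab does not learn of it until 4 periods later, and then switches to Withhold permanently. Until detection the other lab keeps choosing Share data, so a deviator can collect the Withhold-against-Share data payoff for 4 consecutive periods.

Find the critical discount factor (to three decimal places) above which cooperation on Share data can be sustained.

0.577

A deviator earns 14 for 4 periods, then 5 forever; cooperating earns 13 forever. Multiplying the IC by (1−δ):
13 ≥ 14(1−δ^4) + 5δ^4, so 9·δ^4 ≥ 1 and δ^4 ≥ 1/9.
δ ≥ (1/9)^(1/4) ≈ 0.577.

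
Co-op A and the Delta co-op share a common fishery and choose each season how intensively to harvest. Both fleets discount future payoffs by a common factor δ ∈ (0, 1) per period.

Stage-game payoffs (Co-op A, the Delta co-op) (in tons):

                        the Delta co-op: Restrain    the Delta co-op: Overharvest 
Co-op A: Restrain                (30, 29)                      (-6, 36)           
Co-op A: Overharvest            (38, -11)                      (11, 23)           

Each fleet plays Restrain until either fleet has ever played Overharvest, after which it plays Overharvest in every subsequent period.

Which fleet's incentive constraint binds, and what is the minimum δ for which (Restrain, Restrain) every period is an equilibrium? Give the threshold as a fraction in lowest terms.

For Co-op A: deviation gain 38−30 = 8, per-period punishment loss 30−11 = 19. IC gives δ ≥ 8/27.
For the Delta co-op: gain 7, loss 6 per period, so δ ≥ 7/13.
The tighter constraint is the Delta co-op's, so cooperation needs δ ≥ 7/13.

the Delta co-op; δ ≥ 7/13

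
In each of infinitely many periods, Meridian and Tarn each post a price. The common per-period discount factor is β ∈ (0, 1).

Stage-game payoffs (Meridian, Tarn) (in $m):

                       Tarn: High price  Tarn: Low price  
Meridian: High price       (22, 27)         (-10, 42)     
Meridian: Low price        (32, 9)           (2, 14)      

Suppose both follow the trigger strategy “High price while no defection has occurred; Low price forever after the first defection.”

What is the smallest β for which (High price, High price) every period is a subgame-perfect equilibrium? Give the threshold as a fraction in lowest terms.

Meridian's threshold: (32−22)/(32−2) = 1/3.
Tarn's threshold: (42−27)/(42−14) = 15/28.
1/3 < 15/28, so Tarn binds and β* = 15/28.

15/28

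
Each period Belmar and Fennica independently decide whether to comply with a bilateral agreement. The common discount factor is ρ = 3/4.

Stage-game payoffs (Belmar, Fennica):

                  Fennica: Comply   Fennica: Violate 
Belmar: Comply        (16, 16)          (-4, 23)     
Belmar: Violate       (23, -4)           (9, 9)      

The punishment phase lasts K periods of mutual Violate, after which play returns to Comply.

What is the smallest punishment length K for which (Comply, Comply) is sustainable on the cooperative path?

2

Need Σ_{k=1}^{K} ρ^k ≥ (23−16)/(16−9) = 1.0000 at ρ = 3/4.
At K = 1 the sum is 0.7500 < 1.0000; at K = 2 it is 1.3125 ≥ 1.0000.
So the minimum punishment length is K = 2.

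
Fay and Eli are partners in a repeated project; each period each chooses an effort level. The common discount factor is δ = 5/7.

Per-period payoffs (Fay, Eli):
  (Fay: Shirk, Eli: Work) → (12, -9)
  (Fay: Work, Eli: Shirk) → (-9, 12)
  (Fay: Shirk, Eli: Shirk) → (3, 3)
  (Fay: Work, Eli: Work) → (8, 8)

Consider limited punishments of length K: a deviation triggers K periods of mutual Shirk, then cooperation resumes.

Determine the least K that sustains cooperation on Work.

IC: δ(1−δ^K)/(1−δ) ≥ (12−8)/(8−3) = 4/5.
With δ = 5/7: need 1 − δ^K ≥ 4/5·(1−5/7)/(5/7), i.e. δ^K ≤ 0.6800.
Since (5/7)^1 = 0.7143 and (5/7)^2 = 0.5102, the smallest such K is 2.

2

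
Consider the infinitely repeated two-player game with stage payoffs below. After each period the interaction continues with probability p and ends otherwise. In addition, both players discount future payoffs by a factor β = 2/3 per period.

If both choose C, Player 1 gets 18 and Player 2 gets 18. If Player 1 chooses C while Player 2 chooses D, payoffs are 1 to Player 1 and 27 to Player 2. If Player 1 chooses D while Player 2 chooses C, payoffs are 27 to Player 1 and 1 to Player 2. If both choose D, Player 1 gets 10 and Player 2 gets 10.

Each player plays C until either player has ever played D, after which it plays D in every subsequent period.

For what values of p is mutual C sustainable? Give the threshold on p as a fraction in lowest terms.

27/34

With continuation probability p and discount β, the effective per-period discount factor is βp.
Grim-trigger IC: βp ≥ (27−18)/(27−10) = 9/17.
So p ≥ (9/17)/(2/3) = 27/34.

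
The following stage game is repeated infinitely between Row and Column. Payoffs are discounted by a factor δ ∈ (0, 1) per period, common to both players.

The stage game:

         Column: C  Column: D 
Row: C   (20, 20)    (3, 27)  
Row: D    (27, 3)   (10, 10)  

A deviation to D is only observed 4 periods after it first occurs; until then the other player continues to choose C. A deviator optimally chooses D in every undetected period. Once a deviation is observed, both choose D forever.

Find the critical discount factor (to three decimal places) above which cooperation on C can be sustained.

A deviator earns 27 for 4 periods, then 10 forever; cooperating earns 20 forever. Multiplying the IC by (1−δ):
20 ≥ 27(1−δ^4) + 10δ^4, so 17·δ^4 ≥ 7 and δ^4 ≥ 7/17.
δ ≥ (7/17)^(1/4) ≈ 0.801.

0.801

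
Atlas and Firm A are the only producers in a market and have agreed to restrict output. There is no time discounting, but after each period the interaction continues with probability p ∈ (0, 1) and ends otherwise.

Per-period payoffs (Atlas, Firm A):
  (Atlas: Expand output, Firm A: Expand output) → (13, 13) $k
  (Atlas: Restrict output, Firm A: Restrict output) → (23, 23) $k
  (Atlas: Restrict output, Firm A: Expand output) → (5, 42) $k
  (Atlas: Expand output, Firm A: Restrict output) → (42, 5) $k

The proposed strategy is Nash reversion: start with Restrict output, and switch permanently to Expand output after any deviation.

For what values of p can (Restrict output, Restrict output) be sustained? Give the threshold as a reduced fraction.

19/29

Expected cooperation value is 23 + p·23 + p²·23 + … = 23/(1−p); deviation gives 42 + p·13/(1−p).
23 ≥ 42(1−p) + 13p ⇒ 29p ≥ 19 ⇒ p ≥ 19/29.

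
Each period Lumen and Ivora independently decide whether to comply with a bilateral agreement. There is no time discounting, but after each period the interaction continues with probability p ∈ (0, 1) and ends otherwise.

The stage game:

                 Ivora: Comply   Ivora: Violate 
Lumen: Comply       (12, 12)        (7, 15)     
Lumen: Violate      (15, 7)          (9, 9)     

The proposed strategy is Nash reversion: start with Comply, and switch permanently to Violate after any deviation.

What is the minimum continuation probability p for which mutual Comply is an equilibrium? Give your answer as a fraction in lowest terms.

1/2

Expected cooperation value is 12 + p·12 + p²·12 + … = 12/(1−p); deviation gives 15 + p·9/(1−p).
12 ≥ 15(1−p) + 9p ⇒ 6p ≥ 3 ⇒ p ≥ 3/6 = 1/2.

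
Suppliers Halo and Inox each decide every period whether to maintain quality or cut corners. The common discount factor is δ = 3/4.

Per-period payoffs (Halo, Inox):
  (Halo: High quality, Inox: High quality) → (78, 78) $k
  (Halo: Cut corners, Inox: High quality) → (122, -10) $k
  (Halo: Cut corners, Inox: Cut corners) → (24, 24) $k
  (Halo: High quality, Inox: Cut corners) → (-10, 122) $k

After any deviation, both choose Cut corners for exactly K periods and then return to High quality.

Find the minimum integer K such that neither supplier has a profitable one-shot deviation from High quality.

No profitable deviation requires (78−24)(δ+…+δ^K) ≥ 122−78, i.e. δ+…+δ^K ≥ 22/27 ≈ 0.8148.
With δ = 3/4, the partial sums are K=1: 0.7500, K=2: 1.3125.
K = 2 is the first length at which the sum reaches 0.8148.

2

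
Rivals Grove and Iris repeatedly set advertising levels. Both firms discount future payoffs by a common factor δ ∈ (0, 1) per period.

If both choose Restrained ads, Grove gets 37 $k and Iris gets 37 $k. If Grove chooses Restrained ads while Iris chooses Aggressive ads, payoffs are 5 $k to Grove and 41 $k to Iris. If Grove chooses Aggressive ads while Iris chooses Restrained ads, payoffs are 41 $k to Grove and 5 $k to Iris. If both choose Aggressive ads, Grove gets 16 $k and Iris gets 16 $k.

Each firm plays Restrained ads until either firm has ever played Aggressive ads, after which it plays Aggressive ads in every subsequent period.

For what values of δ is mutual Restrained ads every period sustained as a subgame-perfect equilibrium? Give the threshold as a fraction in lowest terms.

Under grim trigger the critical discount factor is (T−C)/(T−P) with T = 41, C = 37, P = 16.
δ* = (41−37)/(41−16) = 4/25.

4/25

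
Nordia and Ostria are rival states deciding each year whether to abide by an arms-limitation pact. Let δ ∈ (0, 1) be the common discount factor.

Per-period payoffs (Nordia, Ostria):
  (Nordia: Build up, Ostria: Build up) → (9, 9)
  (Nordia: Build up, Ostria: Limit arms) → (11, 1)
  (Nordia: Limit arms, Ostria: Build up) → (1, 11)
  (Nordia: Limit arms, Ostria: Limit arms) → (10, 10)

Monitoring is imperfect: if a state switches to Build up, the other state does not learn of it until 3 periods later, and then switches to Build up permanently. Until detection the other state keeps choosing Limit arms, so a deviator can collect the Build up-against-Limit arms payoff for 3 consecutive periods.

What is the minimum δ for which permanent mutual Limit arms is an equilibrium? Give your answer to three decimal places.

0.794

The best deviation is to choose Build up for all 3 undetected periods, earning 11 each, then 9 forever once detected.
Deviation value: 11(1−δ^3)/(1−δ) + 9δ^3/(1−δ); cooperation value: 10/(1−δ).
IC: 10 ≥ 11(1−δ^3) + 9δ^3 = 11 − 2δ^3.
So δ^3 ≥ 1/2, giving δ ≥ (1/2)^(1/3) ≈ 0.794.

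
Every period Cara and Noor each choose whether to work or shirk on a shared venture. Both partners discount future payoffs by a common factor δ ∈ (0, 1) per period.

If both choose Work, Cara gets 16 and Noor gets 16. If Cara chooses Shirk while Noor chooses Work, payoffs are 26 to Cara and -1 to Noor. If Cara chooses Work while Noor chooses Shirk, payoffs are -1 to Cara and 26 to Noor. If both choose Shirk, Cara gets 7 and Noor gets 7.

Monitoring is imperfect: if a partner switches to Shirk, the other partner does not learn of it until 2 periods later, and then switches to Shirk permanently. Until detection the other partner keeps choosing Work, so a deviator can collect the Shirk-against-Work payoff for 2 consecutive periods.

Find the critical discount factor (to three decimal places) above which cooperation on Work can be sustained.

The best deviation is to choose Shirk for all 2 undetected periods, earning 26 each, then 7 forever once detected.
Deviation value: 26(1−δ^2)/(1−δ) + 7δ^2/(1−δ); cooperation value: 16/(1−δ).
IC: 16 ≥ 26(1−δ^2) + 7δ^2 = 26 − 19δ^2.
So δ^2 ≥ 10/19, giving δ ≥ (10/19)^(1/2) ≈ 0.725.

0.725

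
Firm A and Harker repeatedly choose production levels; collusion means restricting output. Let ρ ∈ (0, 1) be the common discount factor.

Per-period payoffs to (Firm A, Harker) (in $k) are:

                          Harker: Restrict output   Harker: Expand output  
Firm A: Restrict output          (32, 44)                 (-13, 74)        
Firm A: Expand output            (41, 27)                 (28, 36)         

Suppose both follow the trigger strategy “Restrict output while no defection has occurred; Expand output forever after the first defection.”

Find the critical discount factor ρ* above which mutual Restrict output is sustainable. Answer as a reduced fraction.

Firm A: cooperation gives 32 each period; deviation gives 41 once then 28 forever.
  32/(1−ρ) ≥ 41 + 28ρ/(1−ρ) ⇒ ρ ≥ 9/13.
Harker: cooperation gives 44 each period; deviation gives 74 once then 36 forever.
  ρ ≥ 30/38 = 15/19.
Both must hold, so the binding constraint is Harker's: ρ ≥ 15/19.

15/19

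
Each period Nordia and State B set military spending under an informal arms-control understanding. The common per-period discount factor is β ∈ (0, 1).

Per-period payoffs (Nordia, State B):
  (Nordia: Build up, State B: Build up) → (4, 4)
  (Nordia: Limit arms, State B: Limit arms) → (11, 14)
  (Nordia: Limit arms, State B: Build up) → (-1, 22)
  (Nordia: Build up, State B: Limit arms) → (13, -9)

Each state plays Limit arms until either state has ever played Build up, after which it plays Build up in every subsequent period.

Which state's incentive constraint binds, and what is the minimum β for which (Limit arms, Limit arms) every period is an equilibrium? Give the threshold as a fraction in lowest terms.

For Nordia: deviation gain 13−11 = 2, per-period punishment loss 11−4 = 7. IC gives β ≥ 2/9.
For State B: gain 8, loss 10 per period, so β ≥ 8/18 = 4/9.
The tighter constraint is State B's, so cooperation needs β ≥ 4/9.

State B; β ≥ 4/9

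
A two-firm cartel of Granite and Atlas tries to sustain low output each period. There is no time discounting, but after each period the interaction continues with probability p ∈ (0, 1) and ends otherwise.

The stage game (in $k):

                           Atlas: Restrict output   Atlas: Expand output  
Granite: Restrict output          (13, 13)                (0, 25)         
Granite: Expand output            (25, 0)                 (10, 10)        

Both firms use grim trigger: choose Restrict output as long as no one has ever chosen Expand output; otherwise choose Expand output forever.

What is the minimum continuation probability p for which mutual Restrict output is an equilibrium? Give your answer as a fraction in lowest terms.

With no time discounting, the continuation probability p plays the role of the discount factor.
Grim-trigger IC: 13/(1−p) ≥ 25 + 10p/(1−p) ⇒ p ≥ (25−13)/(25−10) = 4/5.

4/5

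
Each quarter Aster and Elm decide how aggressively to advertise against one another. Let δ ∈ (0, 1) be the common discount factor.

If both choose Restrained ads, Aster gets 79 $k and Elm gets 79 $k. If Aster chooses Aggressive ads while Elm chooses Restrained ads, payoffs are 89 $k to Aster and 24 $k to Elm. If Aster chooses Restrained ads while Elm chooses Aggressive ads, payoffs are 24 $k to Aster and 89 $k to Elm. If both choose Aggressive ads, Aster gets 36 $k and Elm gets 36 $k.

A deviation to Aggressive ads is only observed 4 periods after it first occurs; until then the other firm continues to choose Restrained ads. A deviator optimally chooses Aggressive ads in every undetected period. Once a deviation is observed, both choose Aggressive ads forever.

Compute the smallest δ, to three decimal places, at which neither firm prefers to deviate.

A deviator earns 89 for 4 periods, then 36 forever; cooperating earns 79 forever. Multiplying the IC by (1−δ):
79 ≥ 89(1−δ^4) + 36δ^4, so 53·δ^4 ≥ 10 and δ^4 ≥ 10/53.
δ ≥ (10/53)^(1/4) ≈ 0.659.

0.659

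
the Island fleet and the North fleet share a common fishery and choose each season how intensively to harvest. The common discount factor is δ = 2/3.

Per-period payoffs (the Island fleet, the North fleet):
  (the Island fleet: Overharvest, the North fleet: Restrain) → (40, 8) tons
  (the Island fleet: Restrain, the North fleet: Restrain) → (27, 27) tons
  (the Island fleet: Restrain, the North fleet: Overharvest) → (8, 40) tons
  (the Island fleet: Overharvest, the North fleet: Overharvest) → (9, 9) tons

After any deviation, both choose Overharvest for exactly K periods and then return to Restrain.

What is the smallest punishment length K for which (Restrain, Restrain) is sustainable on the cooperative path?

2

No profitable deviation requires (27−9)(δ+…+δ^K) ≥ 40−27, i.e. δ+…+δ^K ≥ 13/18 ≈ 0.7222.
With δ = 2/3, the partial sums are K=1: 0.6667, K=2: 1.1111.
K = 2 is the first length at which the sum reaches 0.7222.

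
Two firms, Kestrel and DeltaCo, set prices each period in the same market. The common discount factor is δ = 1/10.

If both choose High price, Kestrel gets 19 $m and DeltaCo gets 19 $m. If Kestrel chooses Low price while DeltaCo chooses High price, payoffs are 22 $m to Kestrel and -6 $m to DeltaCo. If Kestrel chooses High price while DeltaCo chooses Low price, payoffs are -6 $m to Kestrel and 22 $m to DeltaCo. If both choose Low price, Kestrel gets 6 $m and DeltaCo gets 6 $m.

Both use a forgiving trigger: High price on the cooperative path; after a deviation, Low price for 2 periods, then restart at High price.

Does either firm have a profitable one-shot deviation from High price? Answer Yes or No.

IC: δ+…+δ^2 ≥ (22−19)/(19−6) = 3/13.
At δ = 1/10: partial sum = 0.1100 < 0.2308. Cooperation not sustainable.

Yes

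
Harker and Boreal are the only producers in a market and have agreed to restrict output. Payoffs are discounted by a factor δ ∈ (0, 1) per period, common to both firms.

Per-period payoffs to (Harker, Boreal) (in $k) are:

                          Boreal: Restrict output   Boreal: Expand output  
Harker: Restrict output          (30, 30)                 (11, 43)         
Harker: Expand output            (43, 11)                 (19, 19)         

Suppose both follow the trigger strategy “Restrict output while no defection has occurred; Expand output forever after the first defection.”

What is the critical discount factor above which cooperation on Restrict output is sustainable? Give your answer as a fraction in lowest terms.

30/(1−δ) ≥ 43 + 19δ/(1−δ)
30 ≥ 43 − 24δ
δ ≥ 13/24.

13/24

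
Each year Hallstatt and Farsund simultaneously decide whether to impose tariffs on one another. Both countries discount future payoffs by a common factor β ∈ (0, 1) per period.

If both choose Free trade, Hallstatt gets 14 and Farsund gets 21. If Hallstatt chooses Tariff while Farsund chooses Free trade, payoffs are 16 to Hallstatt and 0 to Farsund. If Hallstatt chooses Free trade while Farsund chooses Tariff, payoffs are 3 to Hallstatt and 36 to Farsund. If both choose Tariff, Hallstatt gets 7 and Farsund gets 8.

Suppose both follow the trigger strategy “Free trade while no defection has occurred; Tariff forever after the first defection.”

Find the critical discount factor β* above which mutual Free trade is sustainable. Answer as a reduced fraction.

15/28

Hallstatt's threshold: (16−14)/(16−7) = 2/9.
Farsund's threshold: (36−21)/(36−8) = 15/28.
2/9 < 15/28, so Farsund binds and β* = 15/28.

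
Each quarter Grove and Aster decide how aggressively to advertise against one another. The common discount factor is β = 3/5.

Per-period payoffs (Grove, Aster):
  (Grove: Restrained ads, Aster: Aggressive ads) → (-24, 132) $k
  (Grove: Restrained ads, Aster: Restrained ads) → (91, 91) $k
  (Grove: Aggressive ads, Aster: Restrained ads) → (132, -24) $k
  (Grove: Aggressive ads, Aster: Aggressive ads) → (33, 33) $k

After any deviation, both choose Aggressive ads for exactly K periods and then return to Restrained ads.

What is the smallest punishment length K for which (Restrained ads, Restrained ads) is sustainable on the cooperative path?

2

Need Σ_{k=1}^{K} β^k ≥ (132−91)/(91−33) = 0.7069 at β = 3/5.
At K = 1 the sum is 0.6000 < 0.7069; at K = 2 it is 0.9600 ≥ 0.7069.
So the minimum punishment length is K = 2.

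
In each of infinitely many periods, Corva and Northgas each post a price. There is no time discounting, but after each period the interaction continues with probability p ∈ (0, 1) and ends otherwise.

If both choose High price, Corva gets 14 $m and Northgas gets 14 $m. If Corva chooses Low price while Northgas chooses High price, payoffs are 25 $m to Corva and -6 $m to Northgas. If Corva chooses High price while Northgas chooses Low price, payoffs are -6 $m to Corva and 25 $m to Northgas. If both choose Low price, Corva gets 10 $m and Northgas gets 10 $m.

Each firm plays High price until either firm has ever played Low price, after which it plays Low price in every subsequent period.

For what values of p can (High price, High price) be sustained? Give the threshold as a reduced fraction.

With no time discounting, the continuation probability p plays the role of the discount factor.
Grim-trigger IC: 14/(1−p) ≥ 25 + 10p/(1−p) ⇒ p ≥ (25−14)/(25−10) = 11/15.

11/15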